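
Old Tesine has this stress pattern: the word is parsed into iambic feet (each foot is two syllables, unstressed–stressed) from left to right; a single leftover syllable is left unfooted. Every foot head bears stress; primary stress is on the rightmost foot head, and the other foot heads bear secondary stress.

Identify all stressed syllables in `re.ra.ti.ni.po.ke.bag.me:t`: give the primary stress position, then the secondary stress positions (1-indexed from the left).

Parse left to right into iambic (σˈσ) feet: (re.ˈra) (ti.ˈni) (po.ˈke) (bag.ˈme:t).
Foot heads (stressed positions): 2, 4, 6, 8.
End Rule Rightmost: primary stress on the rightmost head = syllable 8.
Secondary stress on 2, 4, 6: re.ˌra.ti.ˌni.po.ˌke.bag.ˈme:t.

primary 8, secondary 2, 4, 6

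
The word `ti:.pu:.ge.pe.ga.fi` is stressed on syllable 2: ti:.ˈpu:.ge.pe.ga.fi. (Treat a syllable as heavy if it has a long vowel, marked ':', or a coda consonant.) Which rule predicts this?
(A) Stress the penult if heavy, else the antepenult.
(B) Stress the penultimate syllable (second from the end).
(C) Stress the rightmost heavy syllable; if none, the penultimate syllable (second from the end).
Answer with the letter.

C

Rule A → syllable 4 (observed: 2).
Rule B → syllable 5 (observed: 2).
Rule C → syllable 2 ✓.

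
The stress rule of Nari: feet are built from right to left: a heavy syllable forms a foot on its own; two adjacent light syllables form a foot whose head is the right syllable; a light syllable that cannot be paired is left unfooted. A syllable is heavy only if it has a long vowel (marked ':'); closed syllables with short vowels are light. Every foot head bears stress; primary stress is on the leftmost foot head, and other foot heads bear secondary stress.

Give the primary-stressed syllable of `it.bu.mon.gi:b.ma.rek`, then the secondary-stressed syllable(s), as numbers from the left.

Weights: 1 it L, 2 bu L, 3 mon L, 4 gi:b H, 5 ma L, 6 rek L.
Parse right to left (heavy = foot alone; LL = one foot; stranded L unfooted): it (bu.ˈmon) (ˈgi:b) (ma.ˈrek).
Foot heads: 3, 4, 6.
Primary stress on the leftmost head = syllable 3.
Secondary stress on 4, 6: it.bu.ˈmon.ˌgi:b.ma.ˌrek.

primary 3, secondary 4, 6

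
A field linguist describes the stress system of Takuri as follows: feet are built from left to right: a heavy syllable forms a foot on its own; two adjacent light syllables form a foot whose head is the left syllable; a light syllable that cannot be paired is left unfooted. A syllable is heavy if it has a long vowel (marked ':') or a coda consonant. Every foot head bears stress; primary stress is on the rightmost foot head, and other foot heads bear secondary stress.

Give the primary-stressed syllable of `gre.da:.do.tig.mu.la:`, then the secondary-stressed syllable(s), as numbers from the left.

primary 6, secondary 2, 4

Weights: 1 gre L, 2 da: H, 3 do L, 4 tig H, 5 mu L, 6 la: H.
Parse left to right (heavy = foot alone; LL = one foot; stranded L unfooted): gre (ˈda:) do (ˈtig) mu (ˈla:).
Foot heads: 2, 4, 6.
Primary stress on the rightmost head = syllable 6.
Secondary stress on 2, 4: gre.ˌda:.do.ˌtig.mu.ˈla:.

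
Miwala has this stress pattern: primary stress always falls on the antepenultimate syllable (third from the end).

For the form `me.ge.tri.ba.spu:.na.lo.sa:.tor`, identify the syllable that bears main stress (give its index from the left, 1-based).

The word has 9 syllables; the antepenultimate syllable (third from the end) is syllable 7 (lo).
Primary stress: syllable 7 → me.ge.tri.ba.spu:.na.ˈlo.sa:.tor.

7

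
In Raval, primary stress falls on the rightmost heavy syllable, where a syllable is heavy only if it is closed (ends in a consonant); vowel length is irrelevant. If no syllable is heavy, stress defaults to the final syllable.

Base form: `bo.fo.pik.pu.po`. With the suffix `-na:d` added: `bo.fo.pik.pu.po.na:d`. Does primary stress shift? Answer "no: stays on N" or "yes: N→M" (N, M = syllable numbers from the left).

yes: 3→6

Base `bo.fo.pik.pu.po` (5 syllables):
  Weights: 1 bo L, 2 fo L, 3 pik H, 4 pu L, 5 po L.
  Heavy syllables in the domain: 3. The rightmost is syllable 3 (pik).
  → primary stress on syllable 3.
Suffixed `bo.fo.pik.pu.po.na:d` (6 syllables):
  Weights: 1 bo L, 2 fo L, 3 pik H, 4 pu L, 5 po L, 6 na:d H.
  Heavy syllables in the domain: 3, 6. The rightmost is syllable 6 (na:d).
  → primary stress on syllable 6.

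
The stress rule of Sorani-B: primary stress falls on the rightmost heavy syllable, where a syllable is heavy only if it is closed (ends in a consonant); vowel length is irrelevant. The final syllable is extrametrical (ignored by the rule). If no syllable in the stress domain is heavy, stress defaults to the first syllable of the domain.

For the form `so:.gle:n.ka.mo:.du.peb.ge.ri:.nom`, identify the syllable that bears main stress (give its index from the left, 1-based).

The final syllable (9, nom) is extrametrical; the stress domain is syllables 1–8.
Weights: 1 so: L, 2 gle:n H, 3 ka L, 4 mo: L, 5 du L, 6 peb H, 7 ge L, 8 ri: L.
Heavy syllables in the domain: 2, 6. The rightmost is syllable 6 (peb).
Primary stress: syllable 6 → so:.gle:n.ka.mo:.du.ˈpeb.ge.ri:.nom.

6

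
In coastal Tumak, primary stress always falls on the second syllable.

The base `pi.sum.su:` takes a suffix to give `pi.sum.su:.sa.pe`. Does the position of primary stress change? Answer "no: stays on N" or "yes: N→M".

Base `pi.sum.su:` (3 syllables):
  The word has 3 syllables; the second syllable is syllable 2 (sum).
  → primary stress on syllable 2.
Suffixed `pi.sum.su:.sa.pe` (5 syllables):
  The word has 5 syllables; the second syllable is syllable 2 (sum).
  → primary stress on syllable 2.

no: stays on 2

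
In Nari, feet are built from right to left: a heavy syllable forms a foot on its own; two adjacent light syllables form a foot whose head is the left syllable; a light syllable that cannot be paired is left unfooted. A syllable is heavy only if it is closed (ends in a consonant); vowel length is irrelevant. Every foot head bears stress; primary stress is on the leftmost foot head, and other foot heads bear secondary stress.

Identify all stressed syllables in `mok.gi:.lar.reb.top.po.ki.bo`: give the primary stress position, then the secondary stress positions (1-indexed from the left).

Weights: 1 mok H, 2 gi: L, 3 lar H, 4 reb H, 5 top H, 6 po L, 7 ki L, 8 bo L.
Parse right to left (heavy = foot alone; LL = one foot; stranded L unfooted): (ˈmok) gi: (ˈlar) (ˈreb) (ˈtop) po (ˈki.bo).
Foot heads: 1, 3, 4, 5, 7.
Primary stress on the leftmost head = syllable 1.
Secondary stress on 3, 4, 5, 7: ˈmok.gi:.ˌlar.ˌreb.ˌtop.po.ˌki.bo.

primary 1, secondary 3, 4, 5, 7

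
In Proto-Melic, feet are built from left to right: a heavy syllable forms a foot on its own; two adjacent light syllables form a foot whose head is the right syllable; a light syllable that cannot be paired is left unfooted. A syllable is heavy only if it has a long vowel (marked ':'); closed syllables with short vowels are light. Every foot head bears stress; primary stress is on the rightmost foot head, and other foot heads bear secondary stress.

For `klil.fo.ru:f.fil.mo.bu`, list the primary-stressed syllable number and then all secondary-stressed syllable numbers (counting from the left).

Weights: 1 klil L, 2 fo L, 3 ru:f H, 4 fil L, 5 mo L, 6 bu L.
Parse left to right (heavy = foot alone; LL = one foot; stranded L unfooted): (klil.ˈfo) (ˈru:f) (fil.ˈmo) bu.
Foot heads: 2, 3, 5.
Primary stress on the rightmost head = syllable 5.
Secondary stress on 2, 3: klil.ˌfo.ˌru:f.fil.ˈmo.bu.

primary 5, secondary 2, 3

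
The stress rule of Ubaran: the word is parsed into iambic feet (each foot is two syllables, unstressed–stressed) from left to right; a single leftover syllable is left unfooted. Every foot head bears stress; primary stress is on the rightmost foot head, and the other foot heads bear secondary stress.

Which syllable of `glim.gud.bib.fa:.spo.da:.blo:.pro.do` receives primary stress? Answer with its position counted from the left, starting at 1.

8

Parse left to right into iambic (σˈσ) feet: (glim.ˈgud) (bib.ˈfa:) (spo.ˈda:) (blo:.ˈpro) do. Syllable 9 is left unfooted.
Foot heads (stressed positions): 2, 4, 6, 8.
End Rule Rightmost: primary stress on the rightmost head = syllable 8.
Primary stress: syllable 8 → glim.gud.bib.fa:.spo.da:.blo:.ˈpro.do.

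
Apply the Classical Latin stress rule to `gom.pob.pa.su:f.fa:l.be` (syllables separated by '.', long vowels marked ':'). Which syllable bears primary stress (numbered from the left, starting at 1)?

5

Classical Latin: stress the penult if heavy (long vowel or closed), else the antepenult.
Weights: 4 su:f H, 5 fa:l H, 6 be L.
The penult (syllable 5, fa:l) is heavy, so it takes stress.
Stress on syllable 5: gom.pob.pa.su:f.ˈfa:l.be.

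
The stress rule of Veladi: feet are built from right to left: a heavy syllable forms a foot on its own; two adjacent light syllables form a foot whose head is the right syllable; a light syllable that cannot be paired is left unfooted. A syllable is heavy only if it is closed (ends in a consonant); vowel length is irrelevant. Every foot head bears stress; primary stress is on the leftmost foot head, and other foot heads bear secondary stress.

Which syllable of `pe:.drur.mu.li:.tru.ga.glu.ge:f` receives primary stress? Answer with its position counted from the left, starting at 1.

2

Weights: 1 pe: L, 2 drur H, 3 mu L, 4 li: L, 5 tru L, 6 ga L, 7 glu L, 8 ge:f H.
Parse right to left (heavy = foot alone; LL = one foot; stranded L unfooted): pe: (ˈdrur) mu (li:.ˈtru) (ga.ˈglu) (ˈge:f).
Foot heads: 2, 5, 7, 8.
Primary stress on the leftmost head = syllable 2.
Primary stress: syllable 2 → pe:.ˈdrur.mu.li:.tru.ga.glu.ge:f.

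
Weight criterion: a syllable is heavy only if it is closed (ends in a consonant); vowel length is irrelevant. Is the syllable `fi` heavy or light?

`fi`: short vowel, open (no coda). Open (no coda) → light.

light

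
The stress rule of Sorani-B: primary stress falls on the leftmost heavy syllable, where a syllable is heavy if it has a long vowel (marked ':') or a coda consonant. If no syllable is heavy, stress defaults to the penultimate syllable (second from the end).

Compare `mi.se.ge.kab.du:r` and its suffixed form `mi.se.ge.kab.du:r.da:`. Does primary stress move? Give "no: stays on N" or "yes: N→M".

Base `mi.se.ge.kab.du:r` (5 syllables):
  Weights: 1 mi L, 2 se L, 3 ge L, 4 kab H, 5 du:r H.
  Heavy syllables in the domain: 4, 5. The leftmost is syllable 4 (kab).
  → primary stress on syllable 4.
Suffixed `mi.se.ge.kab.du:r.da:` (6 syllables):
  Weights: 1 mi L, 2 se L, 3 ge L, 4 kab H, 5 du:r H, 6 da: H.
  Heavy syllables in the domain: 4, 5, 6. The leftmost is syllable 4 (kab).
  → primary stress on syllable 4.

no: stays on 4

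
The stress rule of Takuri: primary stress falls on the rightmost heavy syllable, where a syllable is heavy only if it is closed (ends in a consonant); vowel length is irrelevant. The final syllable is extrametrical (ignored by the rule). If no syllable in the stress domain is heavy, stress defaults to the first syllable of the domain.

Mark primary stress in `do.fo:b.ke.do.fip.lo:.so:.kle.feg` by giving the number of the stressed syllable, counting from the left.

5

The final syllable (9, feg) is extrametrical; the stress domain is syllables 1–8.
Weights: 1 do L, 2 fo:b H, 3 ke L, 4 do L, 5 fip H, 6 lo: L, 7 so: L, 8 kle L.
Heavy syllables in the domain: 2, 5. The rightmost is syllable 5 (fip).
Primary stress: syllable 5 → do.fo:b.ke.do.ˈfip.lo:.so:.kle.feg.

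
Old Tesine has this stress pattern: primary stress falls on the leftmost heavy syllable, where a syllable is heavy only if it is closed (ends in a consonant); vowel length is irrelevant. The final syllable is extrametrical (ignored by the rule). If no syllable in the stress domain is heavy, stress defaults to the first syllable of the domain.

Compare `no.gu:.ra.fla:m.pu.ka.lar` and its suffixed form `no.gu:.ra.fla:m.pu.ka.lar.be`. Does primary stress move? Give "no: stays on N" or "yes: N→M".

no: stays on 4

Base `no.gu:.ra.fla:m.pu.ka.lar` (7 syllables):
  The final syllable (7, lar) is extrametrical; the stress domain is syllables 1–6.
  Weights: 1 no L, 2 gu: L, 3 ra L, 4 fla:m H, 5 pu L, 6 ka L.
  Heavy syllables in the domain: 4. The leftmost is syllable 4 (fla:m).
  → primary stress on syllable 4.
Suffixed `no.gu:.ra.fla:m.pu.ka.lar.be` (8 syllables):
  The final syllable (8, be) is extrametrical; the stress domain is syllables 1–7.
  Weights: 1 no L, 2 gu: L, 3 ra L, 4 fla:m H, 5 pu L, 6 ka L, 7 lar H.
  Heavy syllables in the domain: 4, 7. The leftmost is syllable 4 (fla:m).
  → primary stress on syllable 4.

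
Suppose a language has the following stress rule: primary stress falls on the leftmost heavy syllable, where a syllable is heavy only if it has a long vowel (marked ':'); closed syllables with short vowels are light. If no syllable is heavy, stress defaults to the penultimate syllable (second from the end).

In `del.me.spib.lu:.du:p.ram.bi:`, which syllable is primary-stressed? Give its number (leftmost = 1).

Weights: 1 del L, 2 me L, 3 spib L, 4 lu: H, 5 du:p H, 6 ram L, 7 bi: H.
Heavy syllables in the domain: 4, 5, 7. The leftmost is syllable 4 (lu:).
Primary stress: syllable 4 → del.me.spib.ˈlu:.du:p.ram.bi:.

4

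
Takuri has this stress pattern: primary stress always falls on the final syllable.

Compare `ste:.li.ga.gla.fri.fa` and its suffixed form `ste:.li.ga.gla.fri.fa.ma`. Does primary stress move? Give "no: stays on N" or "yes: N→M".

yes: 6→7

Base `ste:.li.ga.gla.fri.fa` (6 syllables):
  The word has 6 syllables; the final syllable is syllable 6 (fa).
  → primary stress on syllable 6.
Suffixed `ste:.li.ga.gla.fri.fa.ma` (7 syllables):
  The word has 7 syllables; the final syllable is syllable 7 (ma).
  → primary stress on syllable 7.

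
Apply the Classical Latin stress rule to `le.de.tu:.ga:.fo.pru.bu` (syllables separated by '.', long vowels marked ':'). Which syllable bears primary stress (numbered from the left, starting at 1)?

5

Classical Latin: stress the penult if heavy (long vowel or closed), else the antepenult.
Weights: 5 fo L, 6 pru L, 7 bu L.
The penult (syllable 6, pru) is light, so stress falls on the antepenult (syllable 5, fo).
Stress on syllable 5: le.de.tu:.ga:.ˈfo.pru.bu.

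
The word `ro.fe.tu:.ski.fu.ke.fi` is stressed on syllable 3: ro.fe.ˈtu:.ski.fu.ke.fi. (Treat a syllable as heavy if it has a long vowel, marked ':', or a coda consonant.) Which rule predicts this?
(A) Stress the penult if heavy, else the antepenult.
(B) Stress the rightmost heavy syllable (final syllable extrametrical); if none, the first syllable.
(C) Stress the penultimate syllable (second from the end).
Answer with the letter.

B

Rule A → syllable 5 (observed: 3).
Rule B → syllable 3 ✓.
Rule C → syllable 6 (observed: 3).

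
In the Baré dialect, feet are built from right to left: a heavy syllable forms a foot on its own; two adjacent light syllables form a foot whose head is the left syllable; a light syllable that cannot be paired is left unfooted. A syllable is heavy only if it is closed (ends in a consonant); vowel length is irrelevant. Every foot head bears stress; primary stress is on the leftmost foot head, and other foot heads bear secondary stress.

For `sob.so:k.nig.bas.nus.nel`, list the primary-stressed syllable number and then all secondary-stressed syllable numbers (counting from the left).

primary 1, secondary 2, 3, 4, 5, 6

Weights: 1 sob H, 2 so:k H, 3 nig H, 4 bas H, 5 nus H, 6 nel H.
Parse right to left (heavy = foot alone; LL = one foot; stranded L unfooted): (ˈsob) (ˈso:k) (ˈnig) (ˈbas) (ˈnus) (ˈnel).
Foot heads: 1, 2, 3, 4, 5, 6.
Primary stress on the leftmost head = syllable 1.
Secondary stress on 2, 3, 4, 5, 6: ˈsob.ˌso:k.ˌnig.ˌbas.ˌnus.ˌnel.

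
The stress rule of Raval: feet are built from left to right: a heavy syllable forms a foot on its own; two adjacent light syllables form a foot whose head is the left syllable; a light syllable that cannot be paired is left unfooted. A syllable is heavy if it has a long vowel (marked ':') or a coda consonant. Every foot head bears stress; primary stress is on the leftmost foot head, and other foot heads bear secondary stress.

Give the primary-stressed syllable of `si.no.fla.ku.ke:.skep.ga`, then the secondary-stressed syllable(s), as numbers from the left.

Weights: 1 si L, 2 no L, 3 fla L, 4 ku L, 5 ke: H, 6 skep H, 7 ga L.
Parse left to right (heavy = foot alone; LL = one foot; stranded L unfooted): (ˈsi.no) (ˈfla.ku) (ˈke:) (ˈskep) ga.
Foot heads: 1, 3, 5, 6.
Primary stress on the leftmost head = syllable 1.
Secondary stress on 3, 5, 6: ˈsi.no.ˌfla.ku.ˌke:.ˌskep.ga.

primary 1, secondary 3, 5, 6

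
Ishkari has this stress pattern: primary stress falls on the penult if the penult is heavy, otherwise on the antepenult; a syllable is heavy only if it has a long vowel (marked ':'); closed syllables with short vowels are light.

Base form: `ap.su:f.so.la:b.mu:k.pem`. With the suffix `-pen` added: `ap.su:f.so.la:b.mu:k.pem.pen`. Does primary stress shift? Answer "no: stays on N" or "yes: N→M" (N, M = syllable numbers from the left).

no: stays on 5

Base `ap.su:f.so.la:b.mu:k.pem` (6 syllables):
  Weights: 4 la:b H, 5 mu:k H, 6 pem L.
  The penult (syllable 5, mu:k) is heavy, so it takes stress.
  → primary stress on syllable 5.
Suffixed `ap.su:f.so.la:b.mu:k.pem.pen` (7 syllables):
  Weights: 5 mu:k H, 6 pem L, 7 pen L.
  The penult (syllable 6, pem) is light, so stress falls on the antepenult (syllable 5, mu:k).
  → primary stress on syllable 5.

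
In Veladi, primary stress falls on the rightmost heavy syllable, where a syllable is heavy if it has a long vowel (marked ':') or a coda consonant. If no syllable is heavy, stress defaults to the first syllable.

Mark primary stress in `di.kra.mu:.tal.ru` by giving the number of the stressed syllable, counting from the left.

4

Weights: 1 di L, 2 kra L, 3 mu: H, 4 tal H, 5 ru L.
Heavy syllables in the domain: 3, 4. The rightmost is syllable 4 (tal).
Primary stress: syllable 4 → di.kra.mu:.ˈtal.ru.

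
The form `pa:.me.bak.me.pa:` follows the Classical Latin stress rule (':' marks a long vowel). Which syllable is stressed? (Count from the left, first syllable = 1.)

3

Classical Latin: stress the penult if heavy (long vowel or closed), else the antepenult.
Weights: 3 bak H, 4 me L, 5 pa: H.
The penult (syllable 4, me) is light, so stress falls on the antepenult (syllable 3, bak).
Stress on syllable 3: pa:.me.ˈbak.me.pa:.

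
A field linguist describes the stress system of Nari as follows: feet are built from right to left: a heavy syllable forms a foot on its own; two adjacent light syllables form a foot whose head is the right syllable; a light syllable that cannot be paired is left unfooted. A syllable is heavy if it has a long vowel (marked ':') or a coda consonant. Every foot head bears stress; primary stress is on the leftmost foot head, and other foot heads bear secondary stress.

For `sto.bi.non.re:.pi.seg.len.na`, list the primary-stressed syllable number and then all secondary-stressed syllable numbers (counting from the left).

primary 2, secondary 3, 4, 6, 7

Weights: 1 sto L, 2 bi L, 3 non H, 4 re: H, 5 pi L, 6 seg H, 7 len H, 8 na L.
Parse right to left (heavy = foot alone; LL = one foot; stranded L unfooted): (sto.ˈbi) (ˈnon) (ˈre:) pi (ˈseg) (ˈlen) na.
Foot heads: 2, 3, 4, 6, 7.
Primary stress on the leftmost head = syllable 2.
Secondary stress on 3, 4, 6, 7: sto.ˈbi.ˌnon.ˌre:.pi.ˌseg.ˌlen.na.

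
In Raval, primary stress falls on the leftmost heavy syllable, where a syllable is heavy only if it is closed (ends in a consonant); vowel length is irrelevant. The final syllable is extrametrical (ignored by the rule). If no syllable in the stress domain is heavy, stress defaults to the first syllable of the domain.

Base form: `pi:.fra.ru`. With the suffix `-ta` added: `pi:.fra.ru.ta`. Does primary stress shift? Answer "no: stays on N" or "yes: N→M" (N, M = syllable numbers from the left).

no: stays on 1

Base `pi:.fra.ru` (3 syllables):
  The final syllable (3, ru) is extrametrical; the stress domain is syllables 1–2.
  Weights: 1 pi: L, 2 fra L.
  No heavy syllable in the domain; default to the first syllable of the domain = syllable 1.
  → primary stress on syllable 1.
Suffixed `pi:.fra.ru.ta` (4 syllables):
  The final syllable (4, ta) is extrametrical; the stress domain is syllables 1–3.
  Weights: 1 pi: L, 2 fra L, 3 ru L.
  No heavy syllable in the domain; default to the first syllable of the domain = syllable 1.
  → primary stress on syllable 1.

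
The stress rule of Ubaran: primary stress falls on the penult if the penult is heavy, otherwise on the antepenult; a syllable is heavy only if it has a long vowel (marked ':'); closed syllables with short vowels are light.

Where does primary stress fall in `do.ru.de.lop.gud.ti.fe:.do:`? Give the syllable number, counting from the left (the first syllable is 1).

7

Weights: 6 ti L, 7 fe: H, 8 do: H.
The penult (syllable 7, fe:) is heavy, so it takes stress.
Primary stress: syllable 7 → do.ru.de.lop.gud.ti.ˈfe:.do:.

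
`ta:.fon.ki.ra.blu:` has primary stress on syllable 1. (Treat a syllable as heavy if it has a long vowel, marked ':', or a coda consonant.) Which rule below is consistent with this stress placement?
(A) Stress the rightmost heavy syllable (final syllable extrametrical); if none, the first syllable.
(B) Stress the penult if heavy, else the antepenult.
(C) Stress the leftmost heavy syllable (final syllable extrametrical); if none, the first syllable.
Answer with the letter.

C

Rule A → syllable 2 (observed: 1).
Rule B → syllable 3 (observed: 1).
Rule C → syllable 1 ✓.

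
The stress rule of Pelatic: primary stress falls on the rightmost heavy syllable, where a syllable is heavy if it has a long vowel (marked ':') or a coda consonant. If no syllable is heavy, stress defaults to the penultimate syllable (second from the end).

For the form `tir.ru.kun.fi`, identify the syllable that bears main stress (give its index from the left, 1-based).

3

Weights: 1 tir H, 2 ru L, 3 kun H, 4 fi L.
Heavy syllables in the domain: 1, 3. The rightmost is syllable 3 (kun).
Primary stress: syllable 3 → tir.ru.ˈkun.fi.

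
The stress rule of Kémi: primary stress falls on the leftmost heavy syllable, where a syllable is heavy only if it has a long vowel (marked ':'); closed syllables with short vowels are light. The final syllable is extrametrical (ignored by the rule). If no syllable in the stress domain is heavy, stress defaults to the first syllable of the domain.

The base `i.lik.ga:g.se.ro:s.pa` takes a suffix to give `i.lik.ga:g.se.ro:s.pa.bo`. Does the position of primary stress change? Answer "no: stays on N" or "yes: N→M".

Base `i.lik.ga:g.se.ro:s.pa` (6 syllables):
  The final syllable (6, pa) is extrametrical; the stress domain is syllables 1–5.
  Weights: 1 i L, 2 lik L, 3 ga:g H, 4 se L, 5 ro:s H.
  Heavy syllables in the domain: 3, 5. The leftmost is syllable 3 (ga:g).
  → primary stress on syllable 3.
Suffixed `i.lik.ga:g.se.ro:s.pa.bo` (7 syllables):
  The final syllable (7, bo) is extrametrical; the stress domain is syllables 1–6.
  Weights: 1 i L, 2 lik L, 3 ga:g H, 4 se L, 5 ro:s H, 6 pa L.
  Heavy syllables in the domain: 3, 5. The leftmost is syllable 3 (ga:g).
  → primary stress on syllable 3.

no: stays on 3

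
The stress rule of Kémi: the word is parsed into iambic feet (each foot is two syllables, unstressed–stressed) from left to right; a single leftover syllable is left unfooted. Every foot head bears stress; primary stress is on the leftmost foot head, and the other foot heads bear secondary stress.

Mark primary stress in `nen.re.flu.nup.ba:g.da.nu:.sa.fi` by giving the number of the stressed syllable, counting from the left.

2

Parse left to right into iambic (σˈσ) feet: (nen.ˈre) (flu.ˈnup) (ba:g.ˈda) (nu:.ˈsa) fi. Syllable 9 is left unfooted.
Foot heads (stressed positions): 2, 4, 6, 8.
End Rule Leftmost: primary stress on the leftmost head = syllable 2.
Primary stress: syllable 2 → nen.ˈre.flu.nup.ba:g.da.nu:.sa.fi.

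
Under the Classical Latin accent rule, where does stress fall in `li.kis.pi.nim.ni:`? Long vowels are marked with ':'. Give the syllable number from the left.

Classical Latin: stress the penult if heavy (long vowel or closed), else the antepenult.
Weights: 3 pi L, 4 nim H, 5 ni: H.
The penult (syllable 4, nim) is heavy, so it takes stress.
Stress on syllable 4: li.kis.pi.ˈnim.ni:.

4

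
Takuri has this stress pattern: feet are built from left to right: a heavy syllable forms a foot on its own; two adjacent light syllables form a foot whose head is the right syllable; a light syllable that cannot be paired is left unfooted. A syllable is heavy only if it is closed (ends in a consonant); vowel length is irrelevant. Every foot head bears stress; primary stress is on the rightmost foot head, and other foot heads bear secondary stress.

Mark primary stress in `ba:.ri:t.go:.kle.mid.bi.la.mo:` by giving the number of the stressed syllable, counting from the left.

Weights: 1 ba: L, 2 ri:t H, 3 go: L, 4 kle L, 5 mid H, 6 bi L, 7 la L, 8 mo: L.
Parse left to right (heavy = foot alone; LL = one foot; stranded L unfooted): ba: (ˈri:t) (go:.ˈkle) (ˈmid) (bi.ˈla) mo:.
Foot heads: 2, 4, 5, 7.
Primary stress on the rightmost head = syllable 7.
Primary stress: syllable 7 → ba:.ri:t.go:.kle.mid.bi.ˈla.mo:.

7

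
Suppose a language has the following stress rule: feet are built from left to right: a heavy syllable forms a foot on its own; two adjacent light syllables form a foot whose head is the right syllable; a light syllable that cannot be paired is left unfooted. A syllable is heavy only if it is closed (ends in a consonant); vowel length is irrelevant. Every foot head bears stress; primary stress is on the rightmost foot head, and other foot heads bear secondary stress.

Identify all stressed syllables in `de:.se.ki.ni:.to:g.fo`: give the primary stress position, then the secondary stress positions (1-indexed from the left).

primary 5, secondary 2, 4

Weights: 1 de: L, 2 se L, 3 ki L, 4 ni: L, 5 to:g H, 6 fo L.
Parse left to right (heavy = foot alone; LL = one foot; stranded L unfooted): (de:.ˈse) (ki.ˈni:) (ˈto:g) fo.
Foot heads: 2, 4, 5.
Primary stress on the rightmost head = syllable 5.
Secondary stress on 2, 4: de:.ˌse.ki.ˌni:.ˈto:g.fo.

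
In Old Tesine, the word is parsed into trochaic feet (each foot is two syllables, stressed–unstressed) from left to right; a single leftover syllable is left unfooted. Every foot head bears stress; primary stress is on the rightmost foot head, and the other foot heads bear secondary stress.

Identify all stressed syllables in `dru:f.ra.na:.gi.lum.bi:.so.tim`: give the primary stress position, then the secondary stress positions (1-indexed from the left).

primary 7, secondary 1, 3, 5

Parse left to right into trochaic (ˈσσ) feet: (ˈdru:f.ra) (ˈna:.gi) (ˈlum.bi:) (ˈso.tim).
Foot heads (stressed positions): 1, 3, 5, 7.
End Rule Rightmost: primary stress on the rightmost head = syllable 7.
Secondary stress on 1, 3, 5: ˌdru:f.ra.ˌna:.gi.ˌlum.bi:.ˈso.tim.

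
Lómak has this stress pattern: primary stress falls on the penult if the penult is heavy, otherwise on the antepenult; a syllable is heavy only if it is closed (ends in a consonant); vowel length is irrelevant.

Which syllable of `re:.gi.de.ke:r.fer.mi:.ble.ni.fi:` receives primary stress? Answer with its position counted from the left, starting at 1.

7

Weights: 7 ble L, 8 ni L, 9 fi: L.
The penult (syllable 8, ni) is light, so stress falls on the antepenult (syllable 7, ble).
Primary stress: syllable 7 → re:.gi.de.ke:r.fer.mi:.ˈble.ni.fi:.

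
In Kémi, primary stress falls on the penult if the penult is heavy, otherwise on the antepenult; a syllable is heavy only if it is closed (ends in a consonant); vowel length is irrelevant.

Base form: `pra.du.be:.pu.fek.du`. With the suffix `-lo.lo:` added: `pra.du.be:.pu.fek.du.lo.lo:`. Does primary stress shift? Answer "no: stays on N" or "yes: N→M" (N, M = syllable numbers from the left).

yes: 5→6

Base `pra.du.be:.pu.fek.du` (6 syllables):
  Weights: 4 pu L, 5 fek H, 6 du L.
  The penult (syllable 5, fek) is heavy, so it takes stress.
  → primary stress on syllable 5.
Suffixed `pra.du.be:.pu.fek.du.lo.lo:` (8 syllables):
  Weights: 6 du L, 7 lo L, 8 lo: L.
  The penult (syllable 7, lo) is light, so stress falls on the antepenult (syllable 6, du).
  → primary stress on syllable 6.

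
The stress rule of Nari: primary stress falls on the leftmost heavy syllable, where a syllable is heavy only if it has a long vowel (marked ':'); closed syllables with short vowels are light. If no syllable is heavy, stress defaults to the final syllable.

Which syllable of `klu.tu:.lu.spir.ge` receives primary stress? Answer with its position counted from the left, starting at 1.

Weights: 1 klu L, 2 tu: H, 3 lu L, 4 spir L, 5 ge L.
Heavy syllables in the domain: 2. The leftmost is syllable 2 (tu:).
Primary stress: syllable 2 → klu.ˈtu:.lu.spir.ge.

2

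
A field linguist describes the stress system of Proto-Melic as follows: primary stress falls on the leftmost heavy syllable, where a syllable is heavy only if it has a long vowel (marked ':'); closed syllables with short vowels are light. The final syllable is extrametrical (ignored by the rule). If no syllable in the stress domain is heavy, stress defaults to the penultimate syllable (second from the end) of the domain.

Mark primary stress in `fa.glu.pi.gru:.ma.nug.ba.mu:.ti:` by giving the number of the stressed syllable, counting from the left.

The final syllable (9, ti:) is extrametrical; the stress domain is syllables 1–8.
Weights: 1 fa L, 2 glu L, 3 pi L, 4 gru: H, 5 ma L, 6 nug L, 7 ba L, 8 mu: H.
Heavy syllables in the domain: 4, 8. The leftmost is syllable 4 (gru:).
Primary stress: syllable 4 → fa.glu.pi.ˈgru:.ma.nug.ba.mu:.ti:.

4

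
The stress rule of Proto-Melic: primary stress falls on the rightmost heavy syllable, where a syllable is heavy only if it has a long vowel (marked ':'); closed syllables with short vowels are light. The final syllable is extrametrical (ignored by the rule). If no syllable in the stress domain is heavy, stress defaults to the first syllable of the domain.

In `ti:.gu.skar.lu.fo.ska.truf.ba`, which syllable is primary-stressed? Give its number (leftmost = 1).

1

The final syllable (8, ba) is extrametrical; the stress domain is syllables 1–7.
Weights: 1 ti: H, 2 gu L, 3 skar L, 4 lu L, 5 fo L, 6 ska L, 7 truf L.
Heavy syllables in the domain: 1. The rightmost is syllable 1 (ti:).
Primary stress: syllable 1 → ˈti:.gu.skar.lu.fo.ska.truf.ba.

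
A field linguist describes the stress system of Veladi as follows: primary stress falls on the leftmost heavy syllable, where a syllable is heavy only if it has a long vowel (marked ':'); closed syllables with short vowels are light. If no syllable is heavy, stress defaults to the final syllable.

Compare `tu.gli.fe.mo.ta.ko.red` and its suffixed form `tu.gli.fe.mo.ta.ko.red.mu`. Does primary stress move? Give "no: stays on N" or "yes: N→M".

Base `tu.gli.fe.mo.ta.ko.red` (7 syllables):
  Weights: 1 tu L, 2 gli L, 3 fe L, 4 mo L, 5 ta L, 6 ko L, 7 red L.
  No heavy syllable in the domain; default to the final syllable = syllable 7.
  → primary stress on syllable 7.
Suffixed `tu.gli.fe.mo.ta.ko.red.mu` (8 syllables):
  Weights: 1 tu L, 2 gli L, 3 fe L, 4 mo L, 5 ta L, 6 ko L, 7 red L, 8 mu L.
  No heavy syllable in the domain; default to the final syllable = syllable 8.
  → primary stress on syllable 8.

yes: 7→8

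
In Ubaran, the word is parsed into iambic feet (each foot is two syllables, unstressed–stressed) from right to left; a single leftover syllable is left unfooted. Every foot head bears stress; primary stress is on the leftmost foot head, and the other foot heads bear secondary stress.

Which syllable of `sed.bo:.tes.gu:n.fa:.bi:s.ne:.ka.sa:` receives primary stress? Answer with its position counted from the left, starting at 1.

Parse right to left into iambic (σˈσ) feet: sed (bo:.ˈtes) (gu:n.ˈfa:) (bi:s.ˈne:) (ka.ˈsa:). Syllable 1 is left unfooted.
Foot heads (stressed positions): 3, 5, 7, 9.
End Rule Leftmost: primary stress on the leftmost head = syllable 3.
Primary stress: syllable 3 → sed.bo:.ˈtes.gu:n.fa:.bi:s.ne:.ka.sa:.

3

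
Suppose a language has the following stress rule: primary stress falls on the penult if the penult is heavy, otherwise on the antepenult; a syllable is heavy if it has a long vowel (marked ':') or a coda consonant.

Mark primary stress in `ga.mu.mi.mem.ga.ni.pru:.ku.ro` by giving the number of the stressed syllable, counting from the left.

Weights: 7 pru: H, 8 ku L, 9 ro L.
The penult (syllable 8, ku) is light, so stress falls on the antepenult (syllable 7, pru:).
Primary stress: syllable 7 → ga.mu.mi.mem.ga.ni.ˈpru:.ku.ro.

7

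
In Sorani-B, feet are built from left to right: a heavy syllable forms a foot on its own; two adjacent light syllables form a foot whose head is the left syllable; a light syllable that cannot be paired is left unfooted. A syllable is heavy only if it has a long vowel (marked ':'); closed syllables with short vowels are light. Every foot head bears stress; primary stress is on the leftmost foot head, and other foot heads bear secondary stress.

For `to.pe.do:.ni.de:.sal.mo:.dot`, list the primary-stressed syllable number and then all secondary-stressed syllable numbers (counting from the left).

Weights: 1 to L, 2 pe L, 3 do: H, 4 ni L, 5 de: H, 6 sal L, 7 mo: H, 8 dot L.
Parse left to right (heavy = foot alone; LL = one foot; stranded L unfooted): (ˈto.pe) (ˈdo:) ni (ˈde:) sal (ˈmo:) dot.
Foot heads: 1, 3, 5, 7.
Primary stress on the leftmost head = syllable 1.
Secondary stress on 3, 5, 7: ˈto.pe.ˌdo:.ni.ˌde:.sal.ˌmo:.dot.

primary 1, secondary 3, 5, 7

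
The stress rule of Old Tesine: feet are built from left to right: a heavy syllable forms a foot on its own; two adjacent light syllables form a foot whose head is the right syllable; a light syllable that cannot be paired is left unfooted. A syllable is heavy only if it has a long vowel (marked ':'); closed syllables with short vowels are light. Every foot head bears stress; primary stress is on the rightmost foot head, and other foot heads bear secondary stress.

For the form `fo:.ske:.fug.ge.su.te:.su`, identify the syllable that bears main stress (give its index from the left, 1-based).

Weights: 1 fo: H, 2 ske: H, 3 fug L, 4 ge L, 5 su L, 6 te: H, 7 su L.
Parse left to right (heavy = foot alone; LL = one foot; stranded L unfooted): (ˈfo:) (ˈske:) (fug.ˈge) su (ˈte:) su.
Foot heads: 1, 2, 4, 6.
Primary stress on the rightmost head = syllable 6.
Primary stress: syllable 6 → fo:.ske:.fug.ge.su.ˈte:.su.

6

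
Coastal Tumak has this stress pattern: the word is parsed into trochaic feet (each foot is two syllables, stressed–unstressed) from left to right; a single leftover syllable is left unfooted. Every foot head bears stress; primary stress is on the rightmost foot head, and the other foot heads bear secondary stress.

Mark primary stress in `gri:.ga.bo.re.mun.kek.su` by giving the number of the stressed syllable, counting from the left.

Parse left to right into trochaic (ˈσσ) feet: (ˈgri:.ga) (ˈbo.re) (ˈmun.kek) su. Syllable 7 is left unfooted.
Foot heads (stressed positions): 1, 3, 5.
End Rule Rightmost: primary stress on the rightmost head = syllable 5.
Primary stress: syllable 5 → gri:.ga.bo.re.ˈmun.kek.su.

5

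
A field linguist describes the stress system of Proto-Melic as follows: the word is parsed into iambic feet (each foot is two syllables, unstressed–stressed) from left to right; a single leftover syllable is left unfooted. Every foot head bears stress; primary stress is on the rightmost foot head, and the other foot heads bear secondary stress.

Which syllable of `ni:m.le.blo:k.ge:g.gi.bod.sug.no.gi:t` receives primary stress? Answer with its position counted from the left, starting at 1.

8

Parse left to right into iambic (σˈσ) feet: (ni:m.ˈle) (blo:k.ˈge:g) (gi.ˈbod) (sug.ˈno) gi:t. Syllable 9 is left unfooted.
Foot heads (stressed positions): 2, 4, 6, 8.
End Rule Rightmost: primary stress on the rightmost head = syllable 8.
Primary stress: syllable 8 → ni:m.le.blo:k.ge:g.gi.bod.sug.ˈno.gi:t.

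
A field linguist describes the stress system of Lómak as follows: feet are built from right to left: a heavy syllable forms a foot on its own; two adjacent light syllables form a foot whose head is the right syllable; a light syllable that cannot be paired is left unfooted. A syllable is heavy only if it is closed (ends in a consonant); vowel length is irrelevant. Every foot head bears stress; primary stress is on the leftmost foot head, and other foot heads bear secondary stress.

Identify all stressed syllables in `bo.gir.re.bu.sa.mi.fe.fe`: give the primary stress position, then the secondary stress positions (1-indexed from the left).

Weights: 1 bo L, 2 gir H, 3 re L, 4 bu L, 5 sa L, 6 mi L, 7 fe L, 8 fe L.
Parse right to left (heavy = foot alone; LL = one foot; stranded L unfooted): bo (ˈgir) (re.ˈbu) (sa.ˈmi) (fe.ˈfe).
Foot heads: 2, 4, 6, 8.
Primary stress on the leftmost head = syllable 2.
Secondary stress on 4, 6, 8: bo.ˈgir.re.ˌbu.sa.ˌmi.fe.ˌfe.

primary 2, secondary 4, 6, 8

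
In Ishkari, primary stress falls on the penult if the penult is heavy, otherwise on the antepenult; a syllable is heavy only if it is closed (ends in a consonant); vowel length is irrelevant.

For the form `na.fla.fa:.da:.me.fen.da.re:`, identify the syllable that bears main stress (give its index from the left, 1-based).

6

Weights: 6 fen H, 7 da L, 8 re: L.
The penult (syllable 7, da) is light, so stress falls on the antepenult (syllable 6, fen).
Primary stress: syllable 6 → na.fla.fa:.da:.me.ˈfen.da.re:.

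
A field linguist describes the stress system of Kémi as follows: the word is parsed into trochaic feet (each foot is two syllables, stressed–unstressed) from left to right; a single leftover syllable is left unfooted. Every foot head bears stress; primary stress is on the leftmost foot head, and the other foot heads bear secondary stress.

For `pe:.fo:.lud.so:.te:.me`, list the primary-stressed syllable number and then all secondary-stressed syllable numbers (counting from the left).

primary 1, secondary 3, 5

Parse left to right into trochaic (ˈσσ) feet: (ˈpe:.fo:) (ˈlud.so:) (ˈte:.me).
Foot heads (stressed positions): 1, 3, 5.
End Rule Leftmost: primary stress on the leftmost head = syllable 1.
Secondary stress on 3, 5: ˈpe:.fo:.ˌlud.so:.ˌte:.me.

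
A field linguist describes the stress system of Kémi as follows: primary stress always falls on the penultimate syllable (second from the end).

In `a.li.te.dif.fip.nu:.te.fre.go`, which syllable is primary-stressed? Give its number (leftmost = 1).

8

The word has 9 syllables; the penultimate syllable (second from the end) is syllable 8 (fre).
Primary stress: syllable 8 → a.li.te.dif.fip.nu:.te.ˈfre.go.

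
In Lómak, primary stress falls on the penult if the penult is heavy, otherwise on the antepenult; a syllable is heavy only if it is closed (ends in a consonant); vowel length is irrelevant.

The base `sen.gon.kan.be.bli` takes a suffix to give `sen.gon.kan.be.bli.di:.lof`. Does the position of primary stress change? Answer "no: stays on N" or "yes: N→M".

yes: 3→5

Base `sen.gon.kan.be.bli` (5 syllables):
  Weights: 3 kan H, 4 be L, 5 bli L.
  The penult (syllable 4, be) is light, so stress falls on the antepenult (syllable 3, kan).
  → primary stress on syllable 3.
Suffixed `sen.gon.kan.be.bli.di:.lof` (7 syllables):
  Weights: 5 bli L, 6 di: L, 7 lof H.
  The penult (syllable 6, di:) is light, so stress falls on the antepenult (syllable 5, bli).
  → primary stress on syllable 5.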